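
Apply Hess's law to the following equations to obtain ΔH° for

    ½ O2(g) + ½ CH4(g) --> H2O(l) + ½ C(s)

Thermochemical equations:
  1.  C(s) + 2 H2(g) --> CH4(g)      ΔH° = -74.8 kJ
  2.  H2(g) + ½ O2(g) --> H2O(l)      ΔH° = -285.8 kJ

ΔH° = -248.4 kJ

eq. 1 reversed and × 1/2 (CH4(g) must end up as a reactant; ×1/2 to match 1/2 CH4(g) in the target): (-1/2)·(-74.8) = +37.4 kJ
eq. 2 as written (H2O(l) already on the product side): -285.8 kJ
Summing the manipulated equations, ΔH° = (-1/2)·(-74.8) + (1)·(-285.8) = -248.4 kJ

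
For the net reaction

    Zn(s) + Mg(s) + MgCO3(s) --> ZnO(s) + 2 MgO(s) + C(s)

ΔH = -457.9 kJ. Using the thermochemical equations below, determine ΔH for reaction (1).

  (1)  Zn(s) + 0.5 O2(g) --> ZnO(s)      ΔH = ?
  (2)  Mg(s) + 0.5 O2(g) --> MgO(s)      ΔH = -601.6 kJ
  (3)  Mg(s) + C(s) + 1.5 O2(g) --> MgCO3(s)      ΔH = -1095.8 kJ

ΔH = -350.5 kJ

(1) as written: contributes x
(2) × 2: (2)·(-601.6) = -1203.2 kJ
(3) reversed: +1095.8 kJ
-457.9 = (-1203.2) + (+1095.8) + x
x = (-457.9 − (-107.4)) / (1) = -350.5 kJ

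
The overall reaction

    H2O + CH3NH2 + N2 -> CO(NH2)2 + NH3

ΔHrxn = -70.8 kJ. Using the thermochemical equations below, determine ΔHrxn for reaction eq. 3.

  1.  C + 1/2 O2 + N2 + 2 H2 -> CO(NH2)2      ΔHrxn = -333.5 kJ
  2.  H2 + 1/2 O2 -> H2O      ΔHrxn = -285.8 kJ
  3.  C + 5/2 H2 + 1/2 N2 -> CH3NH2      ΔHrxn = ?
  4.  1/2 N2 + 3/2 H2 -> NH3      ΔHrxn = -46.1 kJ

ΔHrxn = -23.0 kJ

eq. 1 as written: -333.5 kJ
eq. 2 reversed: +285.8 kJ
eq. 3 reversed: contributes −x
eq. 4 as written: -46.1 kJ
-70.8 = (-333.5) + (+285.8) + (-46.1) − x
x = (-70.8 − (-93.8)) / (-1) = -23.0 kJ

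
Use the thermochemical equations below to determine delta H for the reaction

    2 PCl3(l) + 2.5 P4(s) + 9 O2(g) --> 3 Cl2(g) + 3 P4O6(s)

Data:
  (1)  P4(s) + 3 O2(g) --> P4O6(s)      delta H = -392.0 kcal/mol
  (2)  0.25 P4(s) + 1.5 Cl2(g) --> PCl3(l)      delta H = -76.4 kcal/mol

(1) × 3 (scale by 3 for the 3 P4O6(s)): (3)·(-392.0) = -1176.0 kcal/mol
(2) reversed and × 2 (PCl3(l) must end up as a reactant; scale by 2 for the 2 PCl3(l)): (-2)·(-76.4) = +152.8 kcal/mol
Since enthalpy is a state function, delta H = (3)·(-392.0) + (-2)·(-76.4) = -1023.2 kcal/mol

delta H = -1023.2 kcal/mol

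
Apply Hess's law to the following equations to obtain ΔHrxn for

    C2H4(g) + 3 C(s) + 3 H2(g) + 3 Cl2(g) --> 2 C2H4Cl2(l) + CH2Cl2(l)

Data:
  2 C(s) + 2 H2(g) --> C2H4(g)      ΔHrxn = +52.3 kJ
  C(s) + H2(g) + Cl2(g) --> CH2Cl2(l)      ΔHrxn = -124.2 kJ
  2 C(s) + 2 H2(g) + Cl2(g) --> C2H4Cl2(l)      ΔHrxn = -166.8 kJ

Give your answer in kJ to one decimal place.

ΔHrxn = -510.1 kJ

equation 1 reversed: -52.3 kJ
equation 2 as written: -124.2 kJ
equation 3 × 2: (2)·(-166.8) = -333.6 kJ
ΔHrxn = (-1)·(+52.3) + (1)·(-124.2) + (2)·(-166.8) = -510.1 kJ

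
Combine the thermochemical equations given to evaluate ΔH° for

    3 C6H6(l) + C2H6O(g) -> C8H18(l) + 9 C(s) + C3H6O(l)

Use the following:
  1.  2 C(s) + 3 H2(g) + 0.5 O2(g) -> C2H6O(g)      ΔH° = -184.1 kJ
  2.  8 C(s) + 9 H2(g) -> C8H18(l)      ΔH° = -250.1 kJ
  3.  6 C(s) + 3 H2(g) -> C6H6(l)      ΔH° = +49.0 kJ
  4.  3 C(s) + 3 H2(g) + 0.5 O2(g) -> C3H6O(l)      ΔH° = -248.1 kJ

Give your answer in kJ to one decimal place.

eq. 1 reversed (reverse to put C2H6O(g) on the reactant side): +184.1 kJ
eq. 2 as written (C8H18(l) already on the product side): -250.1 kJ
eq. 3 reversed and × 3 (C6H6(l) must end up as a reactant; ×3 to match 3 C6H6(l) in the target): (-3)·(+49.0) = -147.0 kJ
eq. 4 as written (C3H6O(l) already on the product side): -248.1 kJ
ΔH° = (-1)·(-184.1) + (1)·(-250.1) + (-3)·(+49.0) + (1)·(-248.1) = -461.1 kJ

ΔH° = -461.1 kJ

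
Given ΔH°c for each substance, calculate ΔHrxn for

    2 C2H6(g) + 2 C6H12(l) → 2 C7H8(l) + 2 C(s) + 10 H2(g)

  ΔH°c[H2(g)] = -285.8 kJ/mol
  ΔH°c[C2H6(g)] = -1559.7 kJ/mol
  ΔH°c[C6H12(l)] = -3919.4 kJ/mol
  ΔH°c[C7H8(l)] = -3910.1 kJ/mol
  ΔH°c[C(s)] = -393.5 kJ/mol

With combustion enthalpies, reactants minus products:
= [2·(-1559.7) + 2·(-3919.4)] − [2·(-3910.1) + 2·(-393.5) + 10·(-285.8)]
= 507.0 kJ/mol

ΔHrxn = 507.0 kJ/mol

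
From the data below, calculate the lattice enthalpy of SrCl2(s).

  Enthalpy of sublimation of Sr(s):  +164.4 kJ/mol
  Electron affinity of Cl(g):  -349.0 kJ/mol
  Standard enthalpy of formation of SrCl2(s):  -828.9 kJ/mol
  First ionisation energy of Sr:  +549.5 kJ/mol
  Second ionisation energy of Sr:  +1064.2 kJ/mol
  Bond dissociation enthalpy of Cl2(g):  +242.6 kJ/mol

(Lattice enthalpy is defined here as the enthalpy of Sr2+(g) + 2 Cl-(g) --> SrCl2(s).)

U = -2151.6 kJ/mol

ΔHf° = 1·ΔHsub + 1·(ΣIE) + 1·D(Cl2) + 2·EA + U
-828.9 = 1·(+164.4) + 1·(+1613.7) + 1·(+242.6) + 2·(-349.0) + U
U = -828.9 − (+1322.7) = -2151.6 kJ/mol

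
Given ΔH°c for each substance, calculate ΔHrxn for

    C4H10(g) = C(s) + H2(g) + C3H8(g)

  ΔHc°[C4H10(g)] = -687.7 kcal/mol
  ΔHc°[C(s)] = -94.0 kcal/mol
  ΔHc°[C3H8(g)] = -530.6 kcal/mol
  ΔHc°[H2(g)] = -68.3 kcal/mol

ΔHrxn = 5.2 kcal/mol

With combustion enthalpies, reactants minus products:
= [1·(-687.7)] − [1·(-94.0) + 1·(-68.3) + 1·(-530.6)]
= 5.2 kcal/mol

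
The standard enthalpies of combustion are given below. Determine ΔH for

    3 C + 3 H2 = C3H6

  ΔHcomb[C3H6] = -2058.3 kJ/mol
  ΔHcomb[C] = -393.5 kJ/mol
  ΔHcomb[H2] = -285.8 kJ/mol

ΔH = 20.4 kJ/mol

With combustion enthalpies, reactants minus products:
= [3·(-393.5) + 3·(-285.8)] − [1·(-2058.3)]
= 20.4 kJ/mol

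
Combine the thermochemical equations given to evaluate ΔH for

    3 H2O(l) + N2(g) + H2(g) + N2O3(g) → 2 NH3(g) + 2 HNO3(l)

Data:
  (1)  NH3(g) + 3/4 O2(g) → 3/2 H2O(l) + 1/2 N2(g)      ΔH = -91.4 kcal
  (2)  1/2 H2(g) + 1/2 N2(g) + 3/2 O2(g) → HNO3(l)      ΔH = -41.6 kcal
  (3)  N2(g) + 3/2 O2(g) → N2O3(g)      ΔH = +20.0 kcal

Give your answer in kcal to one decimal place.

ΔH = 79.6 kcal

(1) reversed and × 2 (reverse to put NH3(g) on the product side; scale by 2 for the 2 NH3(g)): (-2)·(-91.4) = +182.8 kcal
(2) × 2 (×2 to match 2 HNO3(l) in the target): (2)·(-41.6) = -83.2 kcal
(3) reversed (reverse to put N2O3(g) on the reactant side): -20.0 kcal
ΔH = (-2)·(-91.4) + (2)·(-41.6) + (-1)·(+20.0) = 79.6 kcal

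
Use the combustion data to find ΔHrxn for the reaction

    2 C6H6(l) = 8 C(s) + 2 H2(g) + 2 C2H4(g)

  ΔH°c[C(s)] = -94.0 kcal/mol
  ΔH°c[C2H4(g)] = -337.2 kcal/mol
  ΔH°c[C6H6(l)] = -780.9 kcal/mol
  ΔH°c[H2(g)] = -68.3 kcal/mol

ΔHrxn = 1.2 kcal/mol

With combustion enthalpies, reactants minus products:
= [2·(-780.9)] − [8·(-94.0) + 2·(-68.3) + 2·(-337.2)]
= 1.2 kcal/mol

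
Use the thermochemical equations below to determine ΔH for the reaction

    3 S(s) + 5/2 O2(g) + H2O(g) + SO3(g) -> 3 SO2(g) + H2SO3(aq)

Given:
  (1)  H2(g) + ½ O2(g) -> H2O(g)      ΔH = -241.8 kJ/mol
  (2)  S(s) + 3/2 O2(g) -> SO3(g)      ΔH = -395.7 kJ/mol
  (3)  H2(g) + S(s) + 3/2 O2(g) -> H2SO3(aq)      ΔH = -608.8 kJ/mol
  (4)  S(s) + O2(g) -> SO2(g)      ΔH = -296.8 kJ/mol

(1) reversed (H2O(g) must end up as a reactant): +241.8 kJ/mol
(2) reversed (reverse to put SO3(g) on the reactant side): +395.7 kJ/mol
(3) as written (H2SO3(aq) already on the product side): -608.8 kJ/mol
(4) × 3 (scale by 3 for the 3 SO2(g)): (3)·(-296.8) = -890.4 kJ/mol
By Hess's law, ΔH = (+241.8) + (+395.7) + (-608.8) + (-890.4) = -861.7 kJ/mol

ΔH = -861.7 kJ/mol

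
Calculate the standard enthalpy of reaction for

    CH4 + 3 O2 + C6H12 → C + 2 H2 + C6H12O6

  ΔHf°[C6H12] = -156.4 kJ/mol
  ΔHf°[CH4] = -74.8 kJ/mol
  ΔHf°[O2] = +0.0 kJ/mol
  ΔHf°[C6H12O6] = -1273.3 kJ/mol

ΔH°rxn = Σ nΔHf°(products) − Σ nΔHf°(reactants).
Products: 1·(+0.0) + 2·(+0.0) + 1·(-1273.3) = -1273.3
Reactants: 1·(-74.8) + 3·(+0.0) + 1·(-156.4) = -231.2
ΔH° = (-1273.3) − (-231.2) = -1042.1 kJ/mol

ΔH° = -1042.1 kJ/mol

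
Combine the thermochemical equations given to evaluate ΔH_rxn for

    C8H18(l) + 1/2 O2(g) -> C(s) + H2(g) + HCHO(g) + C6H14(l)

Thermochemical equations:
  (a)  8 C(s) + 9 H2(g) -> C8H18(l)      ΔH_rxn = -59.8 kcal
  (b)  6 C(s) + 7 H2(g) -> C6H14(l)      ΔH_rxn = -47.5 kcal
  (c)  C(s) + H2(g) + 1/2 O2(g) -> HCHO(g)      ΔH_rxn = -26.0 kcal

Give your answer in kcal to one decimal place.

(a) reversed (reverse to put C8H18(l) on the reactant side): +59.8 kcal
(b) as written (C6H14(l) already on the product side): -47.5 kcal
(c) as written (HCHO(g) already on the product side): -26.0 kcal
Summing the manipulated equations, ΔH_rxn = (-1)·(-59.8) + (1)·(-47.5) + (1)·(-26.0) = -13.7 kcal

ΔH_rxn = -13.7 kcal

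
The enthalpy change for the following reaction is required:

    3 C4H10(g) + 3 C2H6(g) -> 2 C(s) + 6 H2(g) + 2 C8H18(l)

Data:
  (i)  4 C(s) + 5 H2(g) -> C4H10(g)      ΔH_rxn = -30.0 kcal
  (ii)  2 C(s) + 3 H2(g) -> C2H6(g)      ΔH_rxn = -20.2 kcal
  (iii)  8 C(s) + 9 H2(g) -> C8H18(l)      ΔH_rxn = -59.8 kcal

ΔH_rxn = 31.0 kcal

(i) reversed and × 3 (C4H10(g) must end up as a reactant; ×3 to match 3 C4H10(g) in the target): (-3)·(-30.0) = +90.0 kcal
(ii) reversed and × 3 (C2H6(g) must end up as a reactant; scale by 3 for the 3 C2H6(g)): (-3)·(-20.2) = +60.6 kcal
(iii) × 2 (scale by 2 for the 2 C8H18(l)): (2)·(-59.8) = -119.6 kcal
Since enthalpy is a state function, ΔH_rxn = (+90.0) + (+60.6) + (-119.6) = 31.0 kcal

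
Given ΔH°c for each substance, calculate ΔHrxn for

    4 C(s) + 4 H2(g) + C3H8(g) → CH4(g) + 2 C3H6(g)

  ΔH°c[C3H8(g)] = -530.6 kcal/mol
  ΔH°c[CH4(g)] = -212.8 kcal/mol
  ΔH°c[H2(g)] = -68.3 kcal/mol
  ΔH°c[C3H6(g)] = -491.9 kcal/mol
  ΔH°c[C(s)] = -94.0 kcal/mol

ΔHrxn = 16.8 kcal/mol

With combustion enthalpies, reactants minus products:
= [4·(-94.0) + 4·(-68.3) + 1·(-530.6)] − [1·(-212.8) + 2·(-491.9)]
= 16.8 kcal/mol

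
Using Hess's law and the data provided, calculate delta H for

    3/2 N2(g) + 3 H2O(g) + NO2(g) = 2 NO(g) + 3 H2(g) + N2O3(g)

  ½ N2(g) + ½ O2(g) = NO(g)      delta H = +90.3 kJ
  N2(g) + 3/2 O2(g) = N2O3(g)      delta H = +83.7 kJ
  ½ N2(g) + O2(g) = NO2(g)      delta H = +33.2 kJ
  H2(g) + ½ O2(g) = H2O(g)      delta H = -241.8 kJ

equation 1 × 2: (2)·(+90.3) = +180.6 kJ
equation 2 as written: +83.7 kJ
equation 3 reversed: -33.2 kJ
equation 4 reversed and × 3: (-3)·(-241.8) = +725.4 kJ
delta H = (2)·(+90.3) + (1)·(+83.7) + (-1)·(+33.2) + (-3)·(-241.8) = 956.5 kJ

delta H = 956.5 kJ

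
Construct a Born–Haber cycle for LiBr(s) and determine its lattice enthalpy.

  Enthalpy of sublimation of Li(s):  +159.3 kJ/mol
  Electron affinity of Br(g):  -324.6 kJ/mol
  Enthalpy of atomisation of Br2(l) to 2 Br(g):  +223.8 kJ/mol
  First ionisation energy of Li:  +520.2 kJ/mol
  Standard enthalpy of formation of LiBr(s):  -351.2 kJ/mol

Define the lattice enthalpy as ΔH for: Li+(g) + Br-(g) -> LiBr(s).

ΔHf° = 1·ΔHsub + 1·(ΣIE) + 1/2·D(Br2) + 1·EA + U
-351.2 = 1·(+159.3) + 1·(+520.2) + 1/2·(+223.8) + 1·(-324.6) + U
U = -351.2 − (+466.8) = -818.0 kJ/mol

U = -818.0 kJ/mol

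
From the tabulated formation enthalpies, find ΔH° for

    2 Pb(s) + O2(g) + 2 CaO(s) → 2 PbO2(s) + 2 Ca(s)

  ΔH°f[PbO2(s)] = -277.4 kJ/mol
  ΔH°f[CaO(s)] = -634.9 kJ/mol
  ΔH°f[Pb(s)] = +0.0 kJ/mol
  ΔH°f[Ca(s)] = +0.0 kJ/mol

ΔH° = 715.0 kJ/mol

Products: 2·(-277.4) + 2·(+0.0) = -554.8
Reactants: 2·(+0.0) + 1·(+0.0) + 2·(-634.9) = -1269.8
ΔH° = (-554.8) − (-1269.8) = 715.0 kJ/mol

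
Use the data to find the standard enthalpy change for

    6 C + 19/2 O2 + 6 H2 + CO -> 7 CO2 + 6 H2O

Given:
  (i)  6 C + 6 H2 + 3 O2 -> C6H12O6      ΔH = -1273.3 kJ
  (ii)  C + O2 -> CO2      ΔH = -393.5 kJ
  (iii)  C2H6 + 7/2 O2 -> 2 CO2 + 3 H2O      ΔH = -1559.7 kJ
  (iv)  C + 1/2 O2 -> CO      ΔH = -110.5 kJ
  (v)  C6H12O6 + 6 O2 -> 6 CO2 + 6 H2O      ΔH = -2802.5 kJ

(i) as written (H2 already on the reactant side): -1273.3 kJ
(ii) as written: -393.5 kJ
(iii): not needed (C2H6 appears nowhere else).
(iv) reversed (reverse to put CO on the reactant side): +110.5 kJ
(v) as written: -2802.5 kJ
ΔH = (1)·(-1273.3) + (1)·(-393.5) + (-1)·(-110.5) + (1)·(-2802.5) = -4358.8 kJ

ΔH = -4358.8 kJ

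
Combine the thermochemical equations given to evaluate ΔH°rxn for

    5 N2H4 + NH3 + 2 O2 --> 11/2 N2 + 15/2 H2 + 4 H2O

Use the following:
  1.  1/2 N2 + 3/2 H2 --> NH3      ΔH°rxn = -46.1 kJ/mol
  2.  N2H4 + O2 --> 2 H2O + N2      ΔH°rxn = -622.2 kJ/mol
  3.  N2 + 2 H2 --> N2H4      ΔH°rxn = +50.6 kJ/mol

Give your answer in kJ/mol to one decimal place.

ΔH°rxn = -1350.1 kJ/mol

eq. 1 reversed (NH3 must end up as a reactant): +46.1 kJ/mol
eq. 2 × 2 (scale by 2 for the 4 H2O): (2)·(-622.2) = -1244.4 kJ/mol
eq. 3 reversed and × 3: (-3)·(+50.6) = -151.8 kJ/mol
Summing the manipulated equations, ΔH°rxn = (-1)·(-46.1) + (2)·(-622.2) + (-3)·(+50.6) = -1350.1 kJ/mol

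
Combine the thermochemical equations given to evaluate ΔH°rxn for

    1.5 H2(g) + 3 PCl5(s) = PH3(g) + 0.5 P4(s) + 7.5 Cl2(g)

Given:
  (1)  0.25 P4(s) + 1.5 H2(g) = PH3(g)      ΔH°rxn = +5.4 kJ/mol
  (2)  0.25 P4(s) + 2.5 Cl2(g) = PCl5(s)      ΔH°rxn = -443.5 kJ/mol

ΔH°rxn = 1335.9 kJ/mol

(1) as written (PH3(g) already on the product side): +5.4 kJ/mol
(2) reversed and × 3 (reverse to put PCl5(s) on the reactant side; ×3 to match 3 PCl5(s) in the target): (-3)·(-443.5) = +1330.5 kJ/mol
By Hess's law, ΔH°rxn = (+5.4) + (+1330.5) = 1335.9 kJ/mol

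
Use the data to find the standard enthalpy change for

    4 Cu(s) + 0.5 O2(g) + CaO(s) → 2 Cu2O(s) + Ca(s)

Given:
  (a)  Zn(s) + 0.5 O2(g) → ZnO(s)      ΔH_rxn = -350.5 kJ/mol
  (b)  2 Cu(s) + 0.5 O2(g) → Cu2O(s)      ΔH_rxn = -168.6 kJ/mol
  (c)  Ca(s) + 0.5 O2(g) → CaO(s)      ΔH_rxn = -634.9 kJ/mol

(a): not needed.
(b) × 2: (2)·(-168.6) = -337.2 kJ/mol
(c) reversed: +634.9 kJ/mol
By Hess's law, ΔH_rxn = (2)·(-168.6) + (-1)·(-634.9) = 297.7 kJ/mol

ΔH_rxn = 297.7 kJ/mol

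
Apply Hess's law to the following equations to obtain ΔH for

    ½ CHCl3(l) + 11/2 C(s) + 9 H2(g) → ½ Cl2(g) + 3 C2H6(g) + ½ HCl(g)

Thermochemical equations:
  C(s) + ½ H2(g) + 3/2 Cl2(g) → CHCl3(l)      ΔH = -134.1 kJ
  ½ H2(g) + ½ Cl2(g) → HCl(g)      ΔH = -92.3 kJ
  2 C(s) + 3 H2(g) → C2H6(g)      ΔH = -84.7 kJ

equation 1 reversed and × 1/2 (reverse to put CHCl3(l) on the reactant side; scale by 1/2 for the 1/2 CHCl3(l)): (-1/2)·(-134.1) = +67.05 kJ
equation 2 × 1/2 (×1/2 to match 1/2 HCl(g) in the target): (1/2)·(-92.3) = -46.15 kJ
equation 3 × 3 (×3 to match 3 C2H6(g) in the target): (3)·(-84.7) = -254.1 kJ
ΔH = (+67.05) + (-46.15) + (-254.1) = -233.2 kJ

ΔH = -233.2 kJ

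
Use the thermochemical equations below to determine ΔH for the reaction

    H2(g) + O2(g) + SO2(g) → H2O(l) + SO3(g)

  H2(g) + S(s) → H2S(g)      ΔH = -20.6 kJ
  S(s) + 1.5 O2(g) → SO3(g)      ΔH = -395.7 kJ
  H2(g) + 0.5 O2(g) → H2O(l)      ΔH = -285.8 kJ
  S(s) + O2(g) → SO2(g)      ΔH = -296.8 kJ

equation 1: not needed (H2S(g) appears nowhere else).
equation 2 as written (SO3(g) already on the product side): -395.7 kJ
equation 3 as written (H2O(l) already on the product side): -285.8 kJ
equation 4 reversed (SO2(g) must end up as a reactant): +296.8 kJ
Summing the manipulated equations, ΔH = (1)·(-395.7) + (1)·(-285.8) + (-1)·(-296.8) = -384.7 kJ

ΔH = -384.7 kJ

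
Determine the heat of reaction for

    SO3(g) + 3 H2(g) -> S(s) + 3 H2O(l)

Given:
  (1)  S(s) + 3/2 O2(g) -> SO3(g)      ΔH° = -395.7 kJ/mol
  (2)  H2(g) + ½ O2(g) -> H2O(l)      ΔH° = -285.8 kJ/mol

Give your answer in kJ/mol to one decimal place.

(1) reversed: +395.7 kJ/mol
(2) × 3: (3)·(-285.8) = -857.4 kJ/mol
Combining the equations, ΔH° = (+395.7) + (-857.4) = -461.7 kJ/mol

ΔH° = -461.7 kJ/mol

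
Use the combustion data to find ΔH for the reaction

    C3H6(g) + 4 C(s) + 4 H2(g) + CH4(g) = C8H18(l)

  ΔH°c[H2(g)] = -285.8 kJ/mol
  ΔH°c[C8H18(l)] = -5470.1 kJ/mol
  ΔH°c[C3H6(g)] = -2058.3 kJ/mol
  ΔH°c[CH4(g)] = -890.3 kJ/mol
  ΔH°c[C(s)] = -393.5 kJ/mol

ΔH = -195.7 kJ/mol

With combustion enthalpies, reactants minus products:
= [1·(-2058.3) + 4·(-393.5) + 4·(-285.8) + 1·(-890.3)] − [1·(-5470.1)]
= -195.7 kJ/mol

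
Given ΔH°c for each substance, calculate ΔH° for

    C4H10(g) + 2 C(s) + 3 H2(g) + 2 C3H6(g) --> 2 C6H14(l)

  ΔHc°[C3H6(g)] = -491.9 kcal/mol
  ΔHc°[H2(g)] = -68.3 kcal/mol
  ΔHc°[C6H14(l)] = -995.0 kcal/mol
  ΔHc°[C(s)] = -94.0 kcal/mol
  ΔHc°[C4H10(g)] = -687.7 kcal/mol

ΔH° = -74.4 kcal/mol

Using ΔH = Σ nΔHc°(reactants) − Σ nΔHc°(products):
= [1·(-687.7) + 2·(-94.0) + 3·(-68.3) + 2·(-491.9)] − [2·(-995.0)]
= -74.4 kcal/mol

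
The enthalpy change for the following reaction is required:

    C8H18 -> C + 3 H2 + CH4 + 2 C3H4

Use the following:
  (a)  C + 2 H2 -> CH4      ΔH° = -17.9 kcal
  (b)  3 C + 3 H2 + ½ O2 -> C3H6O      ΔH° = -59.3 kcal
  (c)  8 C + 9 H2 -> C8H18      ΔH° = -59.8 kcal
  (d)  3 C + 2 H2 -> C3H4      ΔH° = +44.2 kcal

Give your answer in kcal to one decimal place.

ΔH° = 130.3 kcal

(a) as written: -17.9 kcal
(b): not needed.
(c) reversed: +59.8 kcal
(d) × 2: (2)·(+44.2) = +88.4 kcal
Since enthalpy is a state function, ΔH° = (-17.9) + (+59.8) + (+88.4) = 130.3 kcal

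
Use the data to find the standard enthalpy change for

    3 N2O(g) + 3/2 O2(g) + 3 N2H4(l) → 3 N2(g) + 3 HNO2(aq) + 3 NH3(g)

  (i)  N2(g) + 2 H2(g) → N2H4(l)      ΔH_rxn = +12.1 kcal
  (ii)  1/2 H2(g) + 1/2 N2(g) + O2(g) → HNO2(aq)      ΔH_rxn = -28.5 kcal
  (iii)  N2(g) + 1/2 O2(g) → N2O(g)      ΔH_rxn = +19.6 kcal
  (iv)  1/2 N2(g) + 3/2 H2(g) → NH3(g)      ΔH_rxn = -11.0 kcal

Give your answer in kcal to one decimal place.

(i) reversed and × 3 (reverse to put N2H4(l) on the reactant side; scale by 3 for the 3 N2H4(l)): (-3)·(+12.1) = -36.3 kcal
(ii) × 3 (×3 to match 3 HNO2(aq) in the target): (3)·(-28.5) = -85.5 kcal
(iii) reversed and × 3 (reverse to put N2O(g) on the reactant side; scale by 3 for the 3 N2O(g)): (-3)·(+19.6) = -58.8 kcal
(iv) × 3 (×3 to match 3 NH3(g) in the target): (3)·(-11.0) = -33.0 kcal
By Hess's law, ΔH_rxn = (-3)·(+12.1) + (3)·(-28.5) + (-3)·(+19.6) + (3)·(-11.0) = -213.6 kcal

ΔH_rxn = -213.6 kcal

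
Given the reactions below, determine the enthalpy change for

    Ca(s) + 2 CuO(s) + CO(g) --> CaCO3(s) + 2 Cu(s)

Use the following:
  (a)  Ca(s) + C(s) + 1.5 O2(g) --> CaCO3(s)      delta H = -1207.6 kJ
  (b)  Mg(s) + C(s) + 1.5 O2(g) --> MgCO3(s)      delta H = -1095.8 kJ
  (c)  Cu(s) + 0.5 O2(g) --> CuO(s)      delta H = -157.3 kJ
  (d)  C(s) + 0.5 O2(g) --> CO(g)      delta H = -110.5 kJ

delta H = -782.5 kJ

(a) as written (CaCO3(s) already on the product side): -1207.6 kJ
(b): not needed (Mg(s) appears nowhere else).
(c) reversed and × 2 (CuO(s) must end up as a reactant; scale by 2 for the 2 CuO(s)): (-2)·(-157.3) = +314.6 kJ
(d) reversed (reverse to put CO(g) on the reactant side): +110.5 kJ
Combining the equations, delta H = (-1207.6) + (+314.6) + (+110.5) = -782.5 kJ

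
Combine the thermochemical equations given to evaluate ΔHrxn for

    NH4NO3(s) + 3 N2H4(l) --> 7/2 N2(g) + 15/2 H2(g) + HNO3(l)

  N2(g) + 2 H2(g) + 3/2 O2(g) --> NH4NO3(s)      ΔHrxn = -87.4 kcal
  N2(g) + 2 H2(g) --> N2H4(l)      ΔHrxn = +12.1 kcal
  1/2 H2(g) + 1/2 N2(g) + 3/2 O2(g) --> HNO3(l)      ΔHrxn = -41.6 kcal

equation 1 reversed: +87.4 kcal
equation 2 reversed and × 3: (-3)·(+12.1) = -36.3 kcal
equation 3 as written: -41.6 kcal
Combining the equations, ΔHrxn = (-1)·(-87.4) + (-3)·(+12.1) + (1)·(-41.6) = 9.5 kcal

ΔHrxn = 9.5 kcal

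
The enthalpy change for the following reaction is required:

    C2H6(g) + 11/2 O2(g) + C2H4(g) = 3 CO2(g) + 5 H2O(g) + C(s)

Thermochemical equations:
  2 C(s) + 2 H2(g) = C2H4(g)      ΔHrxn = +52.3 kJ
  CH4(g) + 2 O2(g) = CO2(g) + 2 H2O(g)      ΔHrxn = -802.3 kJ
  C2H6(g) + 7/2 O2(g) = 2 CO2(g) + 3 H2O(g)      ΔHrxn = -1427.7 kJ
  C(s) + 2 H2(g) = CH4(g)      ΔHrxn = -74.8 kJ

equation 1 reversed: -52.3 kJ
equation 2 as written: -802.3 kJ
equation 3 as written: -1427.7 kJ
equation 4 as written: -74.8 kJ
ΔHrxn = (-1)·(+52.3) + (1)·(-802.3) + (1)·(-1427.7) + (1)·(-74.8) = -2357.1 kJ

ΔHrxn = -2357.1 kJ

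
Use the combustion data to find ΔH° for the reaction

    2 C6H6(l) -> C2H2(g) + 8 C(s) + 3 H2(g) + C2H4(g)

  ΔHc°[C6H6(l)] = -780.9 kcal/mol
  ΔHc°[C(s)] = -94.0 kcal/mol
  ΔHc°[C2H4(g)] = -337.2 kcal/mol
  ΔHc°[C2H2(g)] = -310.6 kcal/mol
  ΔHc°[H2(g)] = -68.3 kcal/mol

With combustion enthalpies, reactants minus products:
= [2·(-780.9)] − [1·(-310.6) + 8·(-94.0) + 3·(-68.3) + 1·(-337.2)]
= 42.9 kcal/mol

ΔH° = 42.9 kcal/mol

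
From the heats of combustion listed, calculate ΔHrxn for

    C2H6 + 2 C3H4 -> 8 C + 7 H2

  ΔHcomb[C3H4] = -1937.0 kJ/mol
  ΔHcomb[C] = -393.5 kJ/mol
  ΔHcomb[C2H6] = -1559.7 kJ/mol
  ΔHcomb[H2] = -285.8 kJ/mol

Using ΔH = Σ nΔHc°(reactants) − Σ nΔHc°(products):
= [1·(-1559.7) + 2·(-1937.0)] − [8·(-393.5) + 7·(-285.8)]
= -285.1 kJ/mol

ΔHrxn = -285.1 kJ/mol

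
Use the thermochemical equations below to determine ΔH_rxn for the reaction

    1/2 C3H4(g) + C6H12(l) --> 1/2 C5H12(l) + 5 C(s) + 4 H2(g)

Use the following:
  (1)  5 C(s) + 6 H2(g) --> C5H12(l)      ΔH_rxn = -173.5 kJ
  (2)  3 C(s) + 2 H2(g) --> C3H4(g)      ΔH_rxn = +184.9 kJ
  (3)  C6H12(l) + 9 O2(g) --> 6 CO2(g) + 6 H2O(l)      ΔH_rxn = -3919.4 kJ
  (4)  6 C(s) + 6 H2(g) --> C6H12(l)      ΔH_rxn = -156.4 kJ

ΔH_rxn = -22.8 kJ

(1) × 1/2 (×1/2 to match 1/2 C5H12(l) in the target): (1/2)·(-173.5) = -86.75 kJ
(2) reversed and × 1/2 (C3H4(g) must end up as a reactant; ×1/2 to match 1/2 C3H4(g) in the target): (-1/2)·(+184.9) = -92.45 kJ
(3): not needed (O2(g) appears nowhere else).
(4) reversed: +156.4 kJ
Combining the equations, ΔH_rxn = (1/2)·(-173.5) + (-1/2)·(+184.9) + (-1)·(-156.4) = -22.8 kJ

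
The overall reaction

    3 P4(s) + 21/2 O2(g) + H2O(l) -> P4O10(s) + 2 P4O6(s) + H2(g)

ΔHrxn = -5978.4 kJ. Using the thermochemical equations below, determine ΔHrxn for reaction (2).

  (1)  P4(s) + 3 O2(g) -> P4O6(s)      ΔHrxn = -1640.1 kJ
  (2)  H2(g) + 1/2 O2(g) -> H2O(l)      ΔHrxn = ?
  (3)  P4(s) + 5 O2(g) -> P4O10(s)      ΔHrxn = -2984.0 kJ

ΔHrxn = -285.8 kJ

(1) × 2 (scale by 2 for the 2 P4O6(s)): (2)·(-1640.1) = -3280.2 kJ
(2) reversed (H2O(l) must end up as a reactant): contributes −x
(3) as written (P4O10(s) already on the product side): -2984.0 kJ
-5978.4 = (-3280.2) + (-2984.0) − x
x = (-5978.4 − (-6264.2)) / (-1) = -285.8 kJ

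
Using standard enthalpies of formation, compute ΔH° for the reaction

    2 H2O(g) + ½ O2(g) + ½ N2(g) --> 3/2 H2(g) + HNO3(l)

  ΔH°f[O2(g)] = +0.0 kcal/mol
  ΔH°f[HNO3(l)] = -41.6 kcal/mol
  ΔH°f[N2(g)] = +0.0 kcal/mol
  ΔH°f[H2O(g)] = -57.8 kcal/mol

ΔH° = 74.0 kcal/mol

Products: 3/2·(+0.0) + 1·(-41.6) = -41.6
Reactants: 2·(-57.8) + 1/2·(+0.0) + 1/2·(+0.0) = -115.6
ΔH° = (-41.6) − (-115.6) = 74.0 kcal/mol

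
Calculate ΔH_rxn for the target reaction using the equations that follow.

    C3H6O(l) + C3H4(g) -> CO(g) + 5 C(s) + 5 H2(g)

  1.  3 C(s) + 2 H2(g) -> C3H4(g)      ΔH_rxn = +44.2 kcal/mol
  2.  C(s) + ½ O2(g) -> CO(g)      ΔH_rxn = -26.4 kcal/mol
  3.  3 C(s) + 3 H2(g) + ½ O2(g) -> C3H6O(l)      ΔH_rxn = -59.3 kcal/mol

ΔH_rxn = -11.3 kcal/mol

eq. 1 reversed (C3H4(g) must end up as a reactant): -44.2 kcal/mol
eq. 2 as written (CO(g) already on the product side): -26.4 kcal/mol
eq. 3 reversed (C3H6O(l) must end up as a reactant): +59.3 kcal/mol
ΔH_rxn = (-44.2) + (-26.4) + (+59.3) = -11.3 kcal/mol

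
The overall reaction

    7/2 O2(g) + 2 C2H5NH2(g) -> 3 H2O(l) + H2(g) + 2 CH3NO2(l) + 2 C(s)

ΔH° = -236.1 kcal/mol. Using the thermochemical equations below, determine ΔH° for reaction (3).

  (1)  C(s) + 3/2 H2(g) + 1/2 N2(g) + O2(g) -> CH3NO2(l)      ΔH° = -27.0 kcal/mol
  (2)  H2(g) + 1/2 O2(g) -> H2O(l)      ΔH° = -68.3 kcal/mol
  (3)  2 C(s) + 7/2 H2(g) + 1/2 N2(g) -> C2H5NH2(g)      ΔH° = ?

(1) × 2: (2)·(-27.0) = -54.0 kcal/mol
(2) × 3: (3)·(-68.3) = -204.9 kcal/mol
(3) reversed and × 2: contributes −2·x
-236.1 = (-54.0) + (-204.9) − 2·x
x = (-236.1 − (-258.9)) / (-2) = -11.4 kcal/mol

ΔH° = -11.4 kcal/mol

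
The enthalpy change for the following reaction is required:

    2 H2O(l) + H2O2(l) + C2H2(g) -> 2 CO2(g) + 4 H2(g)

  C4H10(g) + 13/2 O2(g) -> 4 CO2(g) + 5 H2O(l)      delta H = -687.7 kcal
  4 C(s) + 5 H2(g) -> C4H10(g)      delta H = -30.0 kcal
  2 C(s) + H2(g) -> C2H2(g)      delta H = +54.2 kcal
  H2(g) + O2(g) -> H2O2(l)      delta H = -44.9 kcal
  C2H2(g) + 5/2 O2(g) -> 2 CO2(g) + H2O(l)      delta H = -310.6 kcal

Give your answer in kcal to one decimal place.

equation 1 reversed: +687.7 kcal
equation 2 reversed: +30.0 kcal
equation 3 × 2: (2)·(+54.2) = +108.4 kcal
equation 4 reversed (H2O2(l) must end up as a reactant): +44.9 kcal
equation 5 × 3: (3)·(-310.6) = -931.8 kcal
Summing the manipulated equations, delta H = (+687.7) + (+30.0) + (+108.4) + (+44.9) + (-931.8) = -60.8 kcal

delta H = -60.8 kcal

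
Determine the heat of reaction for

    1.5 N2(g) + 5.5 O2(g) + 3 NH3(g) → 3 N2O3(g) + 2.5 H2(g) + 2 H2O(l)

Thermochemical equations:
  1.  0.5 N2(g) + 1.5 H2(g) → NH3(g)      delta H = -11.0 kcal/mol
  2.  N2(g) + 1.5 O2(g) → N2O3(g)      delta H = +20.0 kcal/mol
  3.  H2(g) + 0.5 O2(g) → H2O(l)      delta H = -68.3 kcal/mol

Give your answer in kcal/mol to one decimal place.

eq. 1 reversed and × 3: (-3)·(-11.0) = +33.0 kcal/mol
eq. 2 × 3: (3)·(+20.0) = +60.0 kcal/mol
eq. 3 × 2: (2)·(-68.3) = -136.6 kcal/mol
By Hess's law, delta H = (+33.0) + (+60.0) + (-136.6) = -43.6 kcal/mol

delta H = -43.6 kcal/mol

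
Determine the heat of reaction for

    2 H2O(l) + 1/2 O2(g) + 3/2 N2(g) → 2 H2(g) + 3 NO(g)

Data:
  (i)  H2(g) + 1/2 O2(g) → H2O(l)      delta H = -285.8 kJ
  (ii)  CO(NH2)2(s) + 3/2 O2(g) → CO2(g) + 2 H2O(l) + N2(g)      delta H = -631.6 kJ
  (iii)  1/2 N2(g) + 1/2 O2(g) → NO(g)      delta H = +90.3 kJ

(i) reversed and × 2: (-2)·(-285.8) = +571.6 kJ
(ii): not needed.
(iii) × 3: (3)·(+90.3) = +270.9 kJ
delta H = (-2)·(-285.8) + (3)·(+90.3) = 842.5 kJ

delta H = 842.5 kJ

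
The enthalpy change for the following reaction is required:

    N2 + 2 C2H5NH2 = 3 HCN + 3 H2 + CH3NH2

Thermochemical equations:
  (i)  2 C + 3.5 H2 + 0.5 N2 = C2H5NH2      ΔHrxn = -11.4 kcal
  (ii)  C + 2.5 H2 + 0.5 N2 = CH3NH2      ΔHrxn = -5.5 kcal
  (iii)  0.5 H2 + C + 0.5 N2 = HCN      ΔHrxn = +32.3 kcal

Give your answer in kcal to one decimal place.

(i) reversed and × 2 (C2H5NH2 must end up as a reactant; scale by 2 for the 2 C2H5NH2): (-2)·(-11.4) = +22.8 kcal
(ii) as written (CH3NH2 already on the product side): -5.5 kcal
(iii) × 3 (scale by 3 for the 3 HCN): (3)·(+32.3) = +96.9 kcal
ΔHrxn = (+22.8) + (-5.5) + (+96.9) = 114.2 kcal

ΔHrxn = 114.2 kcal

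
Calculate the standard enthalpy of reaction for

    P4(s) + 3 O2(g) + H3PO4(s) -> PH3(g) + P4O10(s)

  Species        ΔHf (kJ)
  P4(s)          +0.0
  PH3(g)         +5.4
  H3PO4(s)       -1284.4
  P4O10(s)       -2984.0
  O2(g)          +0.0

Products: 1·(+5.4) + 1·(-2984.0) = -2978.6
Reactants: 1·(+0.0) + 3·(+0.0) + 1·(-1284.4) = -1284.4
ΔHrxn = (-2978.6) − (-1284.4) = -1694.2 kJ

ΔHrxn = -1694.2 kJ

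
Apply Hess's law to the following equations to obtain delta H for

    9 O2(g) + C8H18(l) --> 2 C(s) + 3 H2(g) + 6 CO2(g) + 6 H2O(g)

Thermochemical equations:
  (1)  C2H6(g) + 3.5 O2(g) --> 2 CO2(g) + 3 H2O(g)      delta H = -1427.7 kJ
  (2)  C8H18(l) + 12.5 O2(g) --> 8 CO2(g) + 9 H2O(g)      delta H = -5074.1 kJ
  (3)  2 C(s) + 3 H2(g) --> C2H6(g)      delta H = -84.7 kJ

delta H = -3561.7 kJ

(1) reversed: +1427.7 kJ
(2) as written: -5074.1 kJ
(3) reversed: +84.7 kJ
By Hess's law, delta H = (+1427.7) + (-5074.1) + (+84.7) = -3561.7 kJ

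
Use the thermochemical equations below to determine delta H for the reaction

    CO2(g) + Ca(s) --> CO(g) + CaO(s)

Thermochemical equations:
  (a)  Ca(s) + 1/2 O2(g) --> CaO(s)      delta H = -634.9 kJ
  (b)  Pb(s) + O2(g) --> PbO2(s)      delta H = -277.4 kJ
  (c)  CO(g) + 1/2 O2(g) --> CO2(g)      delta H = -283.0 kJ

delta H = -351.9 kJ

(a) as written: -634.9 kJ
(b): not needed.
(c) reversed: +283.0 kJ
delta H = (-634.9) + (+283.0) = -351.9 kJ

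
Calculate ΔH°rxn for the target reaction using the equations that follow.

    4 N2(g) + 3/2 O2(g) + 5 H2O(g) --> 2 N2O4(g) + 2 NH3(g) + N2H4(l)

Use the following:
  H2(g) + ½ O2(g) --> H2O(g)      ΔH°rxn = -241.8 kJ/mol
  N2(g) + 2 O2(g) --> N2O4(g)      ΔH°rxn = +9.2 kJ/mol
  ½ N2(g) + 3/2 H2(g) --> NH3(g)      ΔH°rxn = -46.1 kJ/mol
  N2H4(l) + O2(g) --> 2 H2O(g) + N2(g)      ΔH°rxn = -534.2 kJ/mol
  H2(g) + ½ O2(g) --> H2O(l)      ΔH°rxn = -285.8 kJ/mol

equation 1 reversed and × 3: (-3)·(-241.8) = +725.4 kJ/mol
equation 2 × 2 (scale by 2 for the 2 N2O4(g)): (2)·(+9.2) = +18.4 kJ/mol
equation 3 × 2 (scale by 2 for the 2 NH3(g)): (2)·(-46.1) = -92.2 kJ/mol
equation 4 reversed (reverse to put N2H4(l) on the product side): +534.2 kJ/mol
equation 5: not needed (H2O(l) appears nowhere else).
By Hess's law, ΔH°rxn = (-3)·(-241.8) + (2)·(+9.2) + (2)·(-46.1) + (-1)·(-534.2) = 1185.8 kJ/mol

ΔH°rxn = 1185.8 kJ/mol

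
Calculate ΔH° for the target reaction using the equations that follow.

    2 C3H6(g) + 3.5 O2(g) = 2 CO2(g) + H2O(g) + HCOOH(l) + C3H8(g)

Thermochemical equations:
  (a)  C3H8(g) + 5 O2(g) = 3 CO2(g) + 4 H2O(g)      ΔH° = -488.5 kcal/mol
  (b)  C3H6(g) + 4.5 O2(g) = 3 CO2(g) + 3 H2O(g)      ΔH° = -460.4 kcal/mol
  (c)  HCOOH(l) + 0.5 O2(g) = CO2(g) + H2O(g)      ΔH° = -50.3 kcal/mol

ΔH° = -382.0 kcal/mol

(a) reversed (C3H8(g) must end up as a product): +488.5 kcal/mol
(b) × 2 (scale by 2 for the 2 C3H6(g)): (2)·(-460.4) = -920.8 kcal/mol
(c) reversed (reverse to put HCOOH(l) on the product side): +50.3 kcal/mol
Summing the manipulated equations, ΔH° = (+488.5) + (-920.8) + (+50.3) = -382.0 kcal/mol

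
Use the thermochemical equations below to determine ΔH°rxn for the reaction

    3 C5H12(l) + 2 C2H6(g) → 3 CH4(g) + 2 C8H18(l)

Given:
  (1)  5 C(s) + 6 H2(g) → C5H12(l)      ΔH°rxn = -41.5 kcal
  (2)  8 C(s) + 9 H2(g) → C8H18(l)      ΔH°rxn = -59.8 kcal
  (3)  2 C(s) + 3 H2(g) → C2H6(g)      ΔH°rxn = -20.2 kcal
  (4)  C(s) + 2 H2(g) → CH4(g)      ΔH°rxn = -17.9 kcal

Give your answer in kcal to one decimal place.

(1) reversed and × 3 (C5H12(l) must end up as a reactant; scale by 3 for the 3 C5H12(l)): (-3)·(-41.5) = +124.5 kcal
(2) × 2 (scale by 2 for the 2 C8H18(l)): (2)·(-59.8) = -119.6 kcal
(3) reversed and × 2 (C2H6(g) must end up as a reactant; ×2 to match 2 C2H6(g) in the target): (-2)·(-20.2) = +40.4 kcal
(4) × 3 (scale by 3 for the 3 CH4(g)): (3)·(-17.9) = -53.7 kcal
ΔH°rxn = (-3)·(-41.5) + (2)·(-59.8) + (-2)·(-20.2) + (3)·(-17.9) = -8.4 kcal

ΔH°rxn = -8.4 kcal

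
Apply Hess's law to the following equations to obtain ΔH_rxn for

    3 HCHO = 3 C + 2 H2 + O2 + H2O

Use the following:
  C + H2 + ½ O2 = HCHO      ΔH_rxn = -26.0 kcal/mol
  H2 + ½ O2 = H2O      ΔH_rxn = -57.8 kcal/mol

ΔH_rxn = 20.2 kcal/mol

equation 1 reversed and × 3: (-3)·(-26.0) = +78.0 kcal/mol
equation 2 as written: -57.8 kcal/mol
ΔH_rxn = (-3)·(-26.0) + (1)·(-57.8) = 20.2 kcal/mol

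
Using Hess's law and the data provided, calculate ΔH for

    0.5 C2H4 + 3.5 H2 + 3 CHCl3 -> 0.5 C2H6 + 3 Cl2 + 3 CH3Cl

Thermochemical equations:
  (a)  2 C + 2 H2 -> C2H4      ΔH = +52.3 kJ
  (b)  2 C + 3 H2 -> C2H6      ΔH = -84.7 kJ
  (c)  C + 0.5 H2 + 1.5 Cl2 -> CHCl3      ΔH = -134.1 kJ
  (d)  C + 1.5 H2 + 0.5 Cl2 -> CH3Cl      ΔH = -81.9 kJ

(a) reversed and × 1/2: (-1/2)·(+52.3) = -26.15 kJ
(b) × 1/2: (1/2)·(-84.7) = -42.35 kJ
(c) reversed and × 3: (-3)·(-134.1) = +402.3 kJ
(d) × 3: (3)·(-81.9) = -245.7 kJ
Combining the equations, ΔH = (-1/2)·(+52.3) + (1/2)·(-84.7) + (-3)·(-134.1) + (3)·(-81.9) = 88.1 kJ

ΔH = 88.1 kJ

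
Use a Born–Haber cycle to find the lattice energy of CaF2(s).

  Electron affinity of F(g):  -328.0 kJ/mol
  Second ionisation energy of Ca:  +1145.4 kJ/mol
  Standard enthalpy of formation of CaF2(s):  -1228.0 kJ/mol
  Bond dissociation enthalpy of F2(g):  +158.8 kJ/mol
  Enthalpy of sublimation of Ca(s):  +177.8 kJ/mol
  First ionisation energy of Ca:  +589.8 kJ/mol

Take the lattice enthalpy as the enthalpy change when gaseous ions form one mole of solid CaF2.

ΔHf° = 1·ΔHsub + 1·(ΣIE) + 1·D(F2) + 2·EA + U
-1228.0 = 1·(+177.8) + 1·(+1735.2) + 1·(+158.8) + 2·(-328.0) + U
U = -1228.0 − (+1415.8) = -2643.8 kJ/mol

U = -2643.8 kJ/mol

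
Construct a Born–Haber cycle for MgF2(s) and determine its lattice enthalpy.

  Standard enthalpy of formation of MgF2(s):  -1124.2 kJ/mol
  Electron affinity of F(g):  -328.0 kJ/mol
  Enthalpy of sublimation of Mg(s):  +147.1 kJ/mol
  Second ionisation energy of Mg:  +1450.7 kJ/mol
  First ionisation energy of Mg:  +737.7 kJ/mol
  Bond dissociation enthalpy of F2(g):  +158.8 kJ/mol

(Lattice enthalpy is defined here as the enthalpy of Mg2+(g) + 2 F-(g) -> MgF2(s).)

ΔHf° = 1·ΔHsub + 1·(ΣIE) + 1·D(F2) + 2·EA + U
-1124.2 = 1·(+147.1) + 1·(+2188.4) + 1·(+158.8) + 2·(-328.0) + U
U = -1124.2 − (+1838.3) = -2962.5 kJ/mol

U = -2962.5 kJ/mol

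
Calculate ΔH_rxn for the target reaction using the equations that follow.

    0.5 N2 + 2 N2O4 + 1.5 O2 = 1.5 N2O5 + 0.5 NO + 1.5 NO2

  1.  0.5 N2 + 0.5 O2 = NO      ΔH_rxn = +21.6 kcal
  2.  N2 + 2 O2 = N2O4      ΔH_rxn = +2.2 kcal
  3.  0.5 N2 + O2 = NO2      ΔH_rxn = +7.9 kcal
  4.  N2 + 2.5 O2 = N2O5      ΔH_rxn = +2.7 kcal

eq. 1 × 1/2: (1/2)·(+21.6) = +10.8 kcal
eq. 2 reversed and × 2: (-2)·(+2.2) = -4.4 kcal
eq. 3 × 3/2: (3/2)·(+7.9) = +11.85 kcal
eq. 4 × 3/2: (3/2)·(+2.7) = +4.05 kcal
Combining the equations, ΔH_rxn = (1/2)·(+21.6) + (-2)·(+2.2) + (3/2)·(+7.9) + (3/2)·(+2.7) = 22.3 kcal

ΔH_rxn = 22.3 kcal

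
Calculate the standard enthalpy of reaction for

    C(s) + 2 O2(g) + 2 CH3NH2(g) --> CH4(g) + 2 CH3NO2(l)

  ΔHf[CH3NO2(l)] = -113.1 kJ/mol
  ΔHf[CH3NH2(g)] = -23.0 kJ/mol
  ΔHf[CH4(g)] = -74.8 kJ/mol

ΔH°rxn = Σ nΔHf°(products) − Σ nΔHf°(reactants).
Products: 1·(-74.8) + 2·(-113.1) = -301.0
Reactants: 1·(+0.0) + 2·(+0.0) + 2·(-23.0) = -46.0
ΔH_rxn = (-301.0) − (-46.0) = -255.0 kJ/mol

ΔH_rxn = -255.0 kJ/mol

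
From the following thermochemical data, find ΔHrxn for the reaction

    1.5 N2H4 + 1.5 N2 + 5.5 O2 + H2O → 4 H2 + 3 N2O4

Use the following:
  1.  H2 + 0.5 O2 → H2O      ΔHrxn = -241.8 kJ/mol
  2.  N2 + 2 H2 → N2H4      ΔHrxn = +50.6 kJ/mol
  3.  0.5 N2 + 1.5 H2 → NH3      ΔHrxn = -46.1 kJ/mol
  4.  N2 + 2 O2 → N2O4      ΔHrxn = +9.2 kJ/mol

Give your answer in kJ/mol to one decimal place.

eq. 1 reversed: +241.8 kJ/mol
eq. 2 reversed and × 3/2: (-3/2)·(+50.6) = -75.9 kJ/mol
eq. 3: not needed.
eq. 4 × 3: (3)·(+9.2) = +27.6 kJ/mol
ΔHrxn = (+241.8) + (-75.9) + (+27.6) = 193.5 kJ/mol

ΔHrxn = 193.5 kJ/mol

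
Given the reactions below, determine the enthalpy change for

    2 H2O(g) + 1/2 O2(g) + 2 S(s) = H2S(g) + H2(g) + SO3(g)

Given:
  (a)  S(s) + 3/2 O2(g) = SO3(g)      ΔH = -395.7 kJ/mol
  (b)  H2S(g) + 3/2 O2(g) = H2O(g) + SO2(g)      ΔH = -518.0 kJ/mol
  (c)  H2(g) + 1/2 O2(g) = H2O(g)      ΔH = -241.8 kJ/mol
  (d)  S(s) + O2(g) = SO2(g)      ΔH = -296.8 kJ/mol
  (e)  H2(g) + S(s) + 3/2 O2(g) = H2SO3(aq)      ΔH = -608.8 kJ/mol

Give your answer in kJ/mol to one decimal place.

ΔH = 67.3 kJ/mol

(a) as written (SO3(g) already on the product side): -395.7 kJ/mol
(b) reversed (reverse to put H2S(g) on the product side): +518.0 kJ/mol
(c) reversed: +241.8 kJ/mol
(d) as written: -296.8 kJ/mol
(e): not needed (H2SO3(aq) appears nowhere else).
Since enthalpy is a state function, ΔH = (1)·(-395.7) + (-1)·(-518.0) + (-1)·(-241.8) + (1)·(-296.8) = 67.3 kJ/mol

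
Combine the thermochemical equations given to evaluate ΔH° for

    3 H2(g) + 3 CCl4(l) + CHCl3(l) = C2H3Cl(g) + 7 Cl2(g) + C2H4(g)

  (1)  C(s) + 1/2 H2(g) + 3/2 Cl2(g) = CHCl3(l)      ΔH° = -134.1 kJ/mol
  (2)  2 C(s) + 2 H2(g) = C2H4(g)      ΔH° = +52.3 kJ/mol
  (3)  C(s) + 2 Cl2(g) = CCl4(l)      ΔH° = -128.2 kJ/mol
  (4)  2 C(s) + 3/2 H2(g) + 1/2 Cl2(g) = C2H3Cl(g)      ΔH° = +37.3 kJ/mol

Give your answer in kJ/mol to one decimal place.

(1) reversed (reverse to put CHCl3(l) on the reactant side): +134.1 kJ/mol
(2) as written (C2H4(g) already on the product side): +52.3 kJ/mol
(3) reversed and × 3 (CCl4(l) must end up as a reactant; scale by 3 for the 3 CCl4(l)): (-3)·(-128.2) = +384.6 kJ/mol
(4) as written (C2H3Cl(g) already on the product side): +37.3 kJ/mol
Combining the equations, ΔH° = (-1)·(-134.1) + (1)·(+52.3) + (-3)·(-128.2) + (1)·(+37.3) = 608.3 kJ/mol

ΔH° = 608.3 kJ/mol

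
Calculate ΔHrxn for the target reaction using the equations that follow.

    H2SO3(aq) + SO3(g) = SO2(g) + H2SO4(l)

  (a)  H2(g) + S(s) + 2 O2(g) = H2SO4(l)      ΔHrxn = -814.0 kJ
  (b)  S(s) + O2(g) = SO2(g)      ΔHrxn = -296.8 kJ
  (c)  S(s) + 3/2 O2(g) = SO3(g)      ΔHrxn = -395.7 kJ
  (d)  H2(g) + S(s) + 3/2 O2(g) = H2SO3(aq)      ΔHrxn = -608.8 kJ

(a) as written (H2SO4(l) already on the product side): -814.0 kJ
(b) as written (SO2(g) already on the product side): -296.8 kJ
(c) reversed (reverse to put SO3(g) on the reactant side): +395.7 kJ
(d) reversed (H2SO3(aq) must end up as a reactant): +608.8 kJ
ΔHrxn = (-814.0) + (-296.8) + (+395.7) + (+608.8) = -106.3 kJ

ΔHrxn = -106.3 kJ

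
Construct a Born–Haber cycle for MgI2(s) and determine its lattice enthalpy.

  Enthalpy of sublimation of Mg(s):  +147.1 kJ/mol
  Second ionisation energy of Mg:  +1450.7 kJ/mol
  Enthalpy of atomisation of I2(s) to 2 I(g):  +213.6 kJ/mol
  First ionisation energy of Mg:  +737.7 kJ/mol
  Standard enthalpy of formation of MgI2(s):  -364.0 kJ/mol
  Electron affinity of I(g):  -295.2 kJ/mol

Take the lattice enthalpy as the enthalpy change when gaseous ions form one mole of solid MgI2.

ΔHf° = 1·ΔHsub + 1·(ΣIE) + 1·D(I2) + 2·EA + U
-364.0 = 1·(+147.1) + 1·(+2188.4) + 1·(+213.6) + 2·(-295.2) + U
U = -364.0 − (+1958.7) = -2322.7 kJ/mol

U = -2322.7 kJ/mol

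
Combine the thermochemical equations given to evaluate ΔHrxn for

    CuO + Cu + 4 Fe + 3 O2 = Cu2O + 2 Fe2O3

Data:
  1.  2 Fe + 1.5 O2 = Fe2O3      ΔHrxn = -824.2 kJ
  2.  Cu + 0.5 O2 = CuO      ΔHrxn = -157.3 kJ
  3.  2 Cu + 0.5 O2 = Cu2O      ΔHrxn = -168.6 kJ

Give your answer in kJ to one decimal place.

eq. 1 × 2: (2)·(-824.2) = -1648.4 kJ
eq. 2 reversed: +157.3 kJ
eq. 3 as written: -168.6 kJ
ΔHrxn = (-1648.4) + (+157.3) + (-168.6) = -1659.7 kJ

ΔHrxn = -1659.7 kJ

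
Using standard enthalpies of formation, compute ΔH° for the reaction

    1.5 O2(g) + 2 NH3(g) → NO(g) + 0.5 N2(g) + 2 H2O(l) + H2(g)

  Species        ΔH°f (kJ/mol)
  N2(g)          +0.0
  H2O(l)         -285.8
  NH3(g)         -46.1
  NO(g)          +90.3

Products: 1·(+90.3) + 1/2·(+0.0) + 2·(-285.8) + 1·(+0.0) = -481.3
Reactants: 3/2·(+0.0) + 2·(-46.1) = -92.2
ΔH° = (-481.3) − (-92.2) = -389.1 kJ/mol

ΔH° = -389.1 kJ/mol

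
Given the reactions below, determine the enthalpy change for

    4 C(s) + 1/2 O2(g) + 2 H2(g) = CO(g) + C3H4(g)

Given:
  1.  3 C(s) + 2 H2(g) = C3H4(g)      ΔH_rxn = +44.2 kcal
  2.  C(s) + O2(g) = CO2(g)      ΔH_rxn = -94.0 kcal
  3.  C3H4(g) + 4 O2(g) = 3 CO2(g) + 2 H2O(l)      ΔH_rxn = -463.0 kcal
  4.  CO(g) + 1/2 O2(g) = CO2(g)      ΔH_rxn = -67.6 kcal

eq. 1 as written (H2(g) already on the reactant side): +44.2 kcal
eq. 2 as written: -94.0 kcal
eq. 3: not needed (H2O(l) appears nowhere else).
eq. 4 reversed (CO(g) must end up as a product): +67.6 kcal
ΔH_rxn = (1)·(+44.2) + (1)·(-94.0) + (-1)·(-67.6) = 17.8 kcal

ΔH_rxn = 17.8 kcal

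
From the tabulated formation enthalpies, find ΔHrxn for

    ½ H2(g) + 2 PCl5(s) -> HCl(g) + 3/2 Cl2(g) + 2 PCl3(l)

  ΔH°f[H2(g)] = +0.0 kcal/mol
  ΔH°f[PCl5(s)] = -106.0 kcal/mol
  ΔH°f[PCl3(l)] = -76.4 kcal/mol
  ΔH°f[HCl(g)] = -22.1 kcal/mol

ΔH°rxn = Σ nΔHf°(products) − Σ nΔHf°(reactants).
Products: 1·(-22.1) + 3/2·(+0.0) + 2·(-76.4) = -174.9
Reactants: 1/2·(+0.0) + 2·(-106.0) = -212.0
ΔHrxn = (-174.9) − (-212.0) = 37.1 kcal/mol

ΔHrxn = 37.1 kcal/mol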